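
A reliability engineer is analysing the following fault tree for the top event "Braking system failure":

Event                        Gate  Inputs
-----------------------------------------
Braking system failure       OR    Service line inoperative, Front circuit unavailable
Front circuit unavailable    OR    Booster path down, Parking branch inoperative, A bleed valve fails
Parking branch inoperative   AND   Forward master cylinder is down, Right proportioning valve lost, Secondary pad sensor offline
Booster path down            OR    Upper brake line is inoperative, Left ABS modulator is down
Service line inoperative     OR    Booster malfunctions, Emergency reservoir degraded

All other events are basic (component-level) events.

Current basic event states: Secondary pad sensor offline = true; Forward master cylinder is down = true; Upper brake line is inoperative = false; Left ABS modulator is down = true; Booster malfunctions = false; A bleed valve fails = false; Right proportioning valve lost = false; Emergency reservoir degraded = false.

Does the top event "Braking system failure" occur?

Service line inoperative [OR]: Booster malfunctions=not, Emergency reservoir degraded=not → no input occurs → does not occur.
Booster path down [OR]: Upper brake line is inoperative=not, Left ABS modulator is down=occurs → at least one input occurs → occurs.
Parking branch inoperative [AND]: Forward master cylinder is down=occurs, Right proportioning valve lost=not, Secondary pad sensor offline=occurs → not all inputs occur → does not occur.
Front circuit unavailable [OR]: Booster path down=occurs, Parking branch inoperative=not, A bleed valve fails=not → at least one input occurs → occurs.
Braking system failure [OR]: Service line inoperative=not, Front circuit unavailable=occurs → at least one input occurs → occurs.

Yes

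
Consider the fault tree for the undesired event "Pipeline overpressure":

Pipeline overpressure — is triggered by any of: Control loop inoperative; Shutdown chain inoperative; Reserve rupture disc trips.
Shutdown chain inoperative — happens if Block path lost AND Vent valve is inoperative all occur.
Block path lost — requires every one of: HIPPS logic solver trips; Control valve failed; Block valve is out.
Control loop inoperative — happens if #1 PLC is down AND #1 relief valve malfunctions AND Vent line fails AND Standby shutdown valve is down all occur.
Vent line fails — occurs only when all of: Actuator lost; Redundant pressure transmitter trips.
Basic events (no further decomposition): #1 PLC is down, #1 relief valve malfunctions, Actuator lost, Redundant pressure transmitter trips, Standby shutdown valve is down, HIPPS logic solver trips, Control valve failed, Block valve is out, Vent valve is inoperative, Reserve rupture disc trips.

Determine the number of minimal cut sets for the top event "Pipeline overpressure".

Vent line fails [AND]: one cut set from each child combined → 1 × 1 = 1 cut set(s).
Control loop inoperative [AND]: one cut set from each child combined → 1 × 1 × 1 × 1 = 1 cut set(s).
Block path lost [AND]: one cut set from each child combined → 1 × 1 × 1 = 1 cut set(s).
Shutdown chain inoperative [AND]: one cut set from each child combined → 1 × 1 = 1 cut set(s).
Pipeline overpressure [OR]: union of children's cut sets → 3 cut set(s).
Minimal cut sets: {#1 PLC is down, #1 relief valve malfunctions, Actuator lost, Redundant pressure transmitter trips, Standby shutdown valve is down}; {Block valve is out, Control valve failed, HIPPS logic solver trips, Vent valve is inoperative}; {Reserve rupture disc trips}.

3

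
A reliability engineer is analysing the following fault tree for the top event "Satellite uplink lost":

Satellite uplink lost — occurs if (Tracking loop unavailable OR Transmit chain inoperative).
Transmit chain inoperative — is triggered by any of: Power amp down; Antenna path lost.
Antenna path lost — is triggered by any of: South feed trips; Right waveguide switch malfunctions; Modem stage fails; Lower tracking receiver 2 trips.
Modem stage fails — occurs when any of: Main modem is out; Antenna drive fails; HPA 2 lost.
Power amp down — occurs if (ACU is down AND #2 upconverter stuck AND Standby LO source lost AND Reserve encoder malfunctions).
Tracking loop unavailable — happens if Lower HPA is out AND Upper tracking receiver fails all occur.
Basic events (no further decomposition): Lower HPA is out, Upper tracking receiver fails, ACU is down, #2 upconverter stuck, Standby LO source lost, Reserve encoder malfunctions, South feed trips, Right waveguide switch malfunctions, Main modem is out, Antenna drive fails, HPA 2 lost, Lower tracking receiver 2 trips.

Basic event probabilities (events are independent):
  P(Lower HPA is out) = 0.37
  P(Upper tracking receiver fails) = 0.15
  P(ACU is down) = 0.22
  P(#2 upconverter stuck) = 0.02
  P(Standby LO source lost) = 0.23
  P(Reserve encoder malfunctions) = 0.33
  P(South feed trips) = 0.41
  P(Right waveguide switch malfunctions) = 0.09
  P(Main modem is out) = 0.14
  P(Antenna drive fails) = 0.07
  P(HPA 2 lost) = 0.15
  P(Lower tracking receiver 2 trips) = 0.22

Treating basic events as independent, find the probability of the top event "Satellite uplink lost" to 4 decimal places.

P(Tracking loop unavailable) [AND] = 0.37 × 0.15 = 0.055500
P(Power amp down) [AND] = 0.22 × 0.02 × 0.23 × 0.33 = 0.000334
P(Modem stage fails) [OR] = 1 − (1−0.14) × (1−0.07) × (1−0.15) = 0.320170
P(Antenna path lost) [OR] = 1 − (1−0.41) × (1−0.09) × (1−0.320170) × (1−0.22) = 0.715299
P(Transmit chain inoperative) [OR] = 1 − (1−0.000334) × (1−0.715299) = 0.715394
P(Satellite uplink lost) [OR] = 1 − (1−0.055500) × (1−0.715394) = 0.731190
Rounded to 4 decimal places: P(Satellite uplink lost) ≈ 0.7312.

0.7312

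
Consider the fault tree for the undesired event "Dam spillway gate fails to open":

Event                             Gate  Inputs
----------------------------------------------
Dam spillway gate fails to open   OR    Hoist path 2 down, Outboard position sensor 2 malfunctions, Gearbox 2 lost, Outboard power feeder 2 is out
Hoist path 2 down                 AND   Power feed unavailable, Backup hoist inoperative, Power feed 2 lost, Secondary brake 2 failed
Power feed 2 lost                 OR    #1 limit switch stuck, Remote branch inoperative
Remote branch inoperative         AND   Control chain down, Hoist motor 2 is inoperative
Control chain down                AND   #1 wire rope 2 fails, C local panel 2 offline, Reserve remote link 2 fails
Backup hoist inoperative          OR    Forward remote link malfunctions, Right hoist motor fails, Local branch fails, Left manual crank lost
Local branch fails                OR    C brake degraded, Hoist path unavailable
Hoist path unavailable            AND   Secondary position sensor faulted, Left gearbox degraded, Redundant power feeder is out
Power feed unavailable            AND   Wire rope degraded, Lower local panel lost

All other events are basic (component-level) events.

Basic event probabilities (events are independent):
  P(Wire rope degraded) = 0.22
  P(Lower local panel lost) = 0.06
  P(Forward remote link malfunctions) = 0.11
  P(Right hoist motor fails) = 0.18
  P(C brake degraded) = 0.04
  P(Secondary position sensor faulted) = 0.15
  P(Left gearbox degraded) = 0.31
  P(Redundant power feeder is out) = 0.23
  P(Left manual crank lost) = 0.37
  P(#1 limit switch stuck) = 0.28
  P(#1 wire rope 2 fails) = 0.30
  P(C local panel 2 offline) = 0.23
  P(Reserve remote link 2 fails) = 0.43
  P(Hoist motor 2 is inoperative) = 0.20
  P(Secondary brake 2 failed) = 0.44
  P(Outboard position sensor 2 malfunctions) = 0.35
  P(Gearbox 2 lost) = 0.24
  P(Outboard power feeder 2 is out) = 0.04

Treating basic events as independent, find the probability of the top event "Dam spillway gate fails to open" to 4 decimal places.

0.5262

P(Power feed unavailable) [AND] = 0.22 × 0.06 = 0.013200
P(Hoist path unavailable) [AND] = 0.15 × 0.31 × 0.23 = 0.010695
P(Local branch fails) [OR] = 1 − (1−0.04) × (1−0.010695) = 0.050267
P(Backup hoist inoperative) [OR] = 1 − (1−0.11) × (1−0.18) × (1−0.050267) × (1−0.37) = 0.563337
P(Control chain down) [AND] = 0.30 × 0.23 × 0.43 = 0.029670
P(Remote branch inoperative) [AND] = 0.029670 × 0.20 = 0.005934
P(Power feed 2 lost) [OR] = 1 − (1−0.28) × (1−0.005934) = 0.284272
P(Hoist path 2 down) [AND] = 0.013200 × 0.563337 × 0.284272 × 0.44 = 0.000930
P(Dam spillway gate fails to open) [OR] = 1 − (1−0.000930) × (1−0.35) × (1−0.24) × (1−0.04) = 0.526201
Rounded to 4 decimal places: P(Dam spillway gate fails to open) ≈ 0.5262.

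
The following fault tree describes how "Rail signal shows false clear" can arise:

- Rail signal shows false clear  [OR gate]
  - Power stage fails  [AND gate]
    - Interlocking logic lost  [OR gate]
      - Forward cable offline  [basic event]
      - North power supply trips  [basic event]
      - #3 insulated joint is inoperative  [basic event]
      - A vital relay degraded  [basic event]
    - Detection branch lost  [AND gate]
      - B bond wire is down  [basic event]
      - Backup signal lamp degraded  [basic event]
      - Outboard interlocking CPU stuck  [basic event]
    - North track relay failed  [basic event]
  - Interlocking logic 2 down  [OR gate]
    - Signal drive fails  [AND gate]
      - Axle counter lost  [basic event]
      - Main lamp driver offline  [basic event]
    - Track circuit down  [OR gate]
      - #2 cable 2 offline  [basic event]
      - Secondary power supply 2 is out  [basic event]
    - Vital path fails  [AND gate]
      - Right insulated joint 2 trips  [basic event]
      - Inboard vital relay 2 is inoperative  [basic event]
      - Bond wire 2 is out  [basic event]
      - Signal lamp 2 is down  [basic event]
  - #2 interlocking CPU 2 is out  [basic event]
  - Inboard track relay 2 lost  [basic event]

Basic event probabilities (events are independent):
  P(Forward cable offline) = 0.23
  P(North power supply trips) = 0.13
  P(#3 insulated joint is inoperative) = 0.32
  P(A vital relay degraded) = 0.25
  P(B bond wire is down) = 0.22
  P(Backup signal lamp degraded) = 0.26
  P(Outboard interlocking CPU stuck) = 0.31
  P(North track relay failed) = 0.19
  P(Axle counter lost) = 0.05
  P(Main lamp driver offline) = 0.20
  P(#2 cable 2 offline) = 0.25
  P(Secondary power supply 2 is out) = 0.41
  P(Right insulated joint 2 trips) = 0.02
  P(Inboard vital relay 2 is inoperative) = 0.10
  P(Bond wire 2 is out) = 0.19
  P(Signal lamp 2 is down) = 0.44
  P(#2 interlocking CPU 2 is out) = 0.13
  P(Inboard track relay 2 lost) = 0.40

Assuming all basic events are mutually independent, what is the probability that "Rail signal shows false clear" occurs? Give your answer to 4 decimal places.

P(Interlocking logic lost) [OR] = 1 − (1−0.23) × (1−0.13) × (1−0.32) × (1−0.25) = 0.658351
P(Detection branch lost) [AND] = 0.22 × 0.26 × 0.31 = 0.017732
P(Power stage fails) [AND] = 0.658351 × 0.017732 × 0.19 = 0.002218
P(Signal drive fails) [AND] = 0.05 × 0.20 = 0.010000
P(Track circuit down) [OR] = 1 − (1−0.25) × (1−0.41) = 0.557500
P(Vital path fails) [AND] = 0.02 × 0.10 × 0.19 × 0.44 = 0.000167
P(Interlocking logic 2 down) [OR] = 1 − (1−0.010000) × (1−0.557500) × (1−0.000167) = 0.561998
P(Rail signal shows false clear) [OR] = 1 − (1−0.002218) × (1−0.561998) × (1−0.13) × (1−0.40) = 0.771870
Rounded to 4 decimal places: P(Rail signal shows false clear) ≈ 0.7719.

0.7719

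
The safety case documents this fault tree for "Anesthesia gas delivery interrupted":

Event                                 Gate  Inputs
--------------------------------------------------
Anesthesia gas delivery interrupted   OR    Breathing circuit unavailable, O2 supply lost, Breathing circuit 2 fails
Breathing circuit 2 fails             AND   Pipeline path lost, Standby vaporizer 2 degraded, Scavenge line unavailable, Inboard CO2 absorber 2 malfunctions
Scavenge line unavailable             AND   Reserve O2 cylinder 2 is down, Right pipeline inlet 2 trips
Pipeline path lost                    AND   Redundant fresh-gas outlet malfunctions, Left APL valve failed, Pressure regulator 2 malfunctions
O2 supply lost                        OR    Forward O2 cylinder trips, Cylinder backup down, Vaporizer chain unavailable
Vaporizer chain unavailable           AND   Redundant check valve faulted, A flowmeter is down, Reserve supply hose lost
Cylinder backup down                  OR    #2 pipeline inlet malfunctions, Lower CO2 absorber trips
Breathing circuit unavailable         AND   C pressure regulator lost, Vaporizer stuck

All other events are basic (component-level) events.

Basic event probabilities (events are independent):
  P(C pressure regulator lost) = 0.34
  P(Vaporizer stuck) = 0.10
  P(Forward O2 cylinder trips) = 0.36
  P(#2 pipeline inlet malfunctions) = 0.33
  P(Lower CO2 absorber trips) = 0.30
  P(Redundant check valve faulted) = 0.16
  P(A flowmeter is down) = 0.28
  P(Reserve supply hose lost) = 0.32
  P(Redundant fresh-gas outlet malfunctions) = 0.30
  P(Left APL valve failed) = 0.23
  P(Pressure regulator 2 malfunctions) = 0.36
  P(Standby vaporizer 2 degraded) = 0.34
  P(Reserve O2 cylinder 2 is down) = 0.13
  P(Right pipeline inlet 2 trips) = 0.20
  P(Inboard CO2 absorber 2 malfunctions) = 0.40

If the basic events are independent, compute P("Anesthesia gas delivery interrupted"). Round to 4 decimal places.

0.7142

P(Breathing circuit unavailable) [AND] = 0.34 × 0.10 = 0.034000
P(Cylinder backup down) [OR] = 1 − (1−0.33) × (1−0.30) = 0.531000
P(Vaporizer chain unavailable) [AND] = 0.16 × 0.28 × 0.32 = 0.014336
P(O2 supply lost) [OR] = 1 − (1−0.36) × (1−0.531000) × (1−0.014336) = 0.704143
P(Pipeline path lost) [AND] = 0.30 × 0.23 × 0.36 = 0.024840
P(Scavenge line unavailable) [AND] = 0.13 × 0.20 = 0.026000
P(Breathing circuit 2 fails) [AND] = 0.024840 × 0.34 × 0.026000 × 0.40 = 0.000088
P(Anesthesia gas delivery interrupted) [OR] = 1 − (1−0.034000) × (1−0.704143) × (1−0.000088) = 0.714227
Rounded to 4 decimal places: P(Anesthesia gas delivery interrupted) ≈ 0.7142.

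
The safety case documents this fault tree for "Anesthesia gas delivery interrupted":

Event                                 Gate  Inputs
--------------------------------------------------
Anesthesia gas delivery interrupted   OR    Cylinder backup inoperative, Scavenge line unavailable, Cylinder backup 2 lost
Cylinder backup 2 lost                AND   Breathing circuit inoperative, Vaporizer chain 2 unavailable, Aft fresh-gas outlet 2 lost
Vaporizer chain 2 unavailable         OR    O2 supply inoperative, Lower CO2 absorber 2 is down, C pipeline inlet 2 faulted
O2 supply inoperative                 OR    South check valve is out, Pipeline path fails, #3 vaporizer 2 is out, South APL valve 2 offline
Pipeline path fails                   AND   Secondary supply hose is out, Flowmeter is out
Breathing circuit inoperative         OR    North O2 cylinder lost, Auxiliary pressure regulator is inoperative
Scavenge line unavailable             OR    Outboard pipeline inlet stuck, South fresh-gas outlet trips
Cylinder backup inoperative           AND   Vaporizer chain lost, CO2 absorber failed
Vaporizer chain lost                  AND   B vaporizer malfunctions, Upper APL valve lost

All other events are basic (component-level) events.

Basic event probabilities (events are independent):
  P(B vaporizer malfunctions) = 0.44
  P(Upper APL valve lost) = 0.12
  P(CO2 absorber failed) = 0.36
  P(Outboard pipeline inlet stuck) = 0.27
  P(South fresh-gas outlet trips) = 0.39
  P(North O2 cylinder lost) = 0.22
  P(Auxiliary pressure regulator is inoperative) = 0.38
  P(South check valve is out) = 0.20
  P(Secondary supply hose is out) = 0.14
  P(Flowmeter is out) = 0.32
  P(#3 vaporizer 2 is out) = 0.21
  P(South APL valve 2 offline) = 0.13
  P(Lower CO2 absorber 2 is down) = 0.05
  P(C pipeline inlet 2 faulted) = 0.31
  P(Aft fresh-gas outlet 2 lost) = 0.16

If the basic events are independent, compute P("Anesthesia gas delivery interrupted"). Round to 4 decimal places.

0.5868

P(Vaporizer chain lost) [AND] = 0.44 × 0.12 = 0.052800
P(Cylinder backup inoperative) [AND] = 0.052800 × 0.36 = 0.019008
P(Scavenge line unavailable) [OR] = 1 − (1−0.27) × (1−0.39) = 0.554700
P(Breathing circuit inoperative) [OR] = 1 − (1−0.22) × (1−0.38) = 0.516400
P(Pipeline path fails) [AND] = 0.14 × 0.32 = 0.044800
P(O2 supply inoperative) [OR] = 1 − (1−0.20) × (1−0.044800) × (1−0.21) × (1−0.13) = 0.474793
P(Vaporizer chain 2 unavailable) [OR] = 1 − (1−0.474793) × (1−0.05) × (1−0.31) = 0.655727
P(Cylinder backup 2 lost) [AND] = 0.516400 × 0.655727 × 0.16 = 0.054179
P(Anesthesia gas delivery interrupted) [OR] = 1 − (1−0.019008) × (1−0.554700) × (1−0.054179) = 0.586832
Rounded to 4 decimal places: P(Anesthesia gas delivery interrupted) ≈ 0.5868.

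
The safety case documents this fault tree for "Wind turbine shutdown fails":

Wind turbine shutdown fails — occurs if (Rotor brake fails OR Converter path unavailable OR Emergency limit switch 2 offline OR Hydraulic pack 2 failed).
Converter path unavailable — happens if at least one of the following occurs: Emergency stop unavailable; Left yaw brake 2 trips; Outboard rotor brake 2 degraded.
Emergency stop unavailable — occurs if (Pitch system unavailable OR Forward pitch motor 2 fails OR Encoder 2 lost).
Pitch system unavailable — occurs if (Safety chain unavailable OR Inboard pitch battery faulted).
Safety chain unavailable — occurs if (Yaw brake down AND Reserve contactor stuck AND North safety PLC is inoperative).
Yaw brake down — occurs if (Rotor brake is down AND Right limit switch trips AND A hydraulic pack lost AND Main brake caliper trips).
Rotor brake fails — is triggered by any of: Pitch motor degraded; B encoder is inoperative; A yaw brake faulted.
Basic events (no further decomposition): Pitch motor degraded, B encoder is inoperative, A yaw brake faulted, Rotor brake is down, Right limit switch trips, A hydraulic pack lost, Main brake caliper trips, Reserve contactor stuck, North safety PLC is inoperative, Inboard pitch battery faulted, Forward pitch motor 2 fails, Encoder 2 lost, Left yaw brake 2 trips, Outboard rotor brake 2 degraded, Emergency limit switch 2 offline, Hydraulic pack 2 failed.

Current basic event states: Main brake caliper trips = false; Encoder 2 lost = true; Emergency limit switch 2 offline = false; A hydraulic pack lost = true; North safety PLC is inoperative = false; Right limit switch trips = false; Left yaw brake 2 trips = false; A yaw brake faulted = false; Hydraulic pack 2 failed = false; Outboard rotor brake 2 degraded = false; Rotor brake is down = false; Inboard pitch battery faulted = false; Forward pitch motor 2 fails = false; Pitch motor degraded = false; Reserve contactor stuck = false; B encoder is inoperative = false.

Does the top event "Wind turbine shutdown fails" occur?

Yes

Rotor brake fails [OR]: Pitch motor degraded=not, B encoder is inoperative=not, A yaw brake faulted=not → no input occurs → does not occur.
Yaw brake down [AND]: Rotor brake is down=not, Right limit switch trips=not, A hydraulic pack lost=occurs, Main brake caliper trips=not → not all inputs occur → does not occur.
Safety chain unavailable [AND]: Yaw brake down=not, Reserve contactor stuck=not, North safety PLC is inoperative=not → not all inputs occur → does not occur.
Pitch system unavailable [OR]: Safety chain unavailable=not, Inboard pitch battery faulted=not → no input occurs → does not occur.
Emergency stop unavailable [OR]: Pitch system unavailable=not, Forward pitch motor 2 fails=not, Encoder 2 lost=occurs → at least one input occurs → occurs.
Converter path unavailable [OR]: Emergency stop unavailable=occurs, Left yaw brake 2 trips=not, Outboard rotor brake 2 degraded=not → at least one input occurs → occurs.
Wind turbine shutdown fails [OR]: Rotor brake fails=not, Converter path unavailable=occurs, Emergency limit switch 2 offline=not, Hydraulic pack 2 failed=not → at least one input occurs → occurs.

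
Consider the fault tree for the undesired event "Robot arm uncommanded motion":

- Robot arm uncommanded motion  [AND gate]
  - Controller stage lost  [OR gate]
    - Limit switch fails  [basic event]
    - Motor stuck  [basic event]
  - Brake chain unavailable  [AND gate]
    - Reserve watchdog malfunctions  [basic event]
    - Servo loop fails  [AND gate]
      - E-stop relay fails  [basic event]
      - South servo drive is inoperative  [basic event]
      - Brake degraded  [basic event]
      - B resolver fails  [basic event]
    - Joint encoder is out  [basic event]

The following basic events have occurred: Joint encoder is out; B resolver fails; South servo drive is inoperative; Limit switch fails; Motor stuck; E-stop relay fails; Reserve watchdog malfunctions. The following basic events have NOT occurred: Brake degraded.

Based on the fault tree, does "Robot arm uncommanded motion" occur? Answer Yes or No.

No

Controller stage lost [OR]: Limit switch fails=occurs, Motor stuck=occurs → at least one input occurs → occurs.
Servo loop fails [AND]: E-stop relay fails=occurs, South servo drive is inoperative=occurs, Brake degraded=not, B resolver fails=occurs → not all inputs occur → does not occur.
Brake chain unavailable [AND]: Reserve watchdog malfunctions=occurs, Servo loop fails=not, Joint encoder is out=occurs → not all inputs occur → does not occur.
Robot arm uncommanded motion [AND]: Controller stage lost=occurs, Brake chain unavailable=not → not all inputs occur → does not occur.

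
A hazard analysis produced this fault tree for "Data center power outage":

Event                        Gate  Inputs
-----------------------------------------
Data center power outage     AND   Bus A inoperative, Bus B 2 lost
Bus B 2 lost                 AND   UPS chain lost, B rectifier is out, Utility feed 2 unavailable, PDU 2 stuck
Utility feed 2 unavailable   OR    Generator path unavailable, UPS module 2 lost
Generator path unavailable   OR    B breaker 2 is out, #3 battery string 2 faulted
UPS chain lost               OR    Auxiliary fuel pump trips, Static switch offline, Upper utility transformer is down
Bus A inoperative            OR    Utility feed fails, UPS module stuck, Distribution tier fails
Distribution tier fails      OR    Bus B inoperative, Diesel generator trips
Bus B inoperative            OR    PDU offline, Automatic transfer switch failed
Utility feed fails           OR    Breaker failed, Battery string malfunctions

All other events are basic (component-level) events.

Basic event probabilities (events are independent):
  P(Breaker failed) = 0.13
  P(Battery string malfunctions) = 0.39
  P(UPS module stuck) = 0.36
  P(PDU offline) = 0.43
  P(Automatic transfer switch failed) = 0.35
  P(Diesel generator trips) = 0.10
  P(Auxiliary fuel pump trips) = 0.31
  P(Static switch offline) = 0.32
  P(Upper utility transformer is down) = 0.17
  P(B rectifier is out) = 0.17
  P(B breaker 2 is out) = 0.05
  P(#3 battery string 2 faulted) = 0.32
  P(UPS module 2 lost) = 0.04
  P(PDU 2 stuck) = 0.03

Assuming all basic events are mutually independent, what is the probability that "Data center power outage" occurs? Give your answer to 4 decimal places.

0.0010

P(Utility feed fails) [OR] = 1 − (1−0.13) × (1−0.39) = 0.469300
P(Bus B inoperative) [OR] = 1 − (1−0.43) × (1−0.35) = 0.629500
P(Distribution tier fails) [OR] = 1 − (1−0.629500) × (1−0.10) = 0.666550
P(Bus A inoperative) [OR] = 1 − (1−0.469300) × (1−0.36) × (1−0.666550) = 0.886744
P(UPS chain lost) [OR] = 1 − (1−0.31) × (1−0.32) × (1−0.17) = 0.610564
P(Generator path unavailable) [OR] = 1 − (1−0.05) × (1−0.32) = 0.354000
P(Utility feed 2 unavailable) [OR] = 1 − (1−0.354000) × (1−0.04) = 0.379840
P(Bus B 2 lost) [AND] = 0.610564 × 0.17 × 0.379840 × 0.03 = 0.001183
P(Data center power outage) [AND] = 0.886744 × 0.001183 = 0.001049
Rounded to 4 decimal places: P(Data center power outage) ≈ 0.0010.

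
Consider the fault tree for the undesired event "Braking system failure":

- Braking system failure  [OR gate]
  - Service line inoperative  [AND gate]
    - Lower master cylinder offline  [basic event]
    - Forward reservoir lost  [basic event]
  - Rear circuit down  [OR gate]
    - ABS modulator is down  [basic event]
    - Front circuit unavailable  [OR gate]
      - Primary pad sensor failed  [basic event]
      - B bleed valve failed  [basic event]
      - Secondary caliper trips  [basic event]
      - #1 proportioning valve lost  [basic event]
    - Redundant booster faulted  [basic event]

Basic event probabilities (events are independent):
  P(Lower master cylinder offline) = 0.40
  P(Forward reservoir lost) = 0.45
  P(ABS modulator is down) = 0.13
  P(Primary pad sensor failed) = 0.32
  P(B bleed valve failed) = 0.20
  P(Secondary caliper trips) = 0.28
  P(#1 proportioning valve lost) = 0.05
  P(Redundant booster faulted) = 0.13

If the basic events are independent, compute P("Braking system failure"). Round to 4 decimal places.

0.7691

P(Service line inoperative) [AND] = 0.40 × 0.45 = 0.180000
P(Front circuit unavailable) [OR] = 1 − (1−0.32) × (1−0.20) × (1−0.28) × (1−0.05) = 0.627904
P(Rear circuit down) [OR] = 1 − (1−0.13) × (1−0.627904) × (1−0.13) = 0.718361
P(Braking system failure) [OR] = 1 − (1−0.180000) × (1−0.718361) = 0.769056
Rounded to 4 decimal places: P(Braking system failure) ≈ 0.7691.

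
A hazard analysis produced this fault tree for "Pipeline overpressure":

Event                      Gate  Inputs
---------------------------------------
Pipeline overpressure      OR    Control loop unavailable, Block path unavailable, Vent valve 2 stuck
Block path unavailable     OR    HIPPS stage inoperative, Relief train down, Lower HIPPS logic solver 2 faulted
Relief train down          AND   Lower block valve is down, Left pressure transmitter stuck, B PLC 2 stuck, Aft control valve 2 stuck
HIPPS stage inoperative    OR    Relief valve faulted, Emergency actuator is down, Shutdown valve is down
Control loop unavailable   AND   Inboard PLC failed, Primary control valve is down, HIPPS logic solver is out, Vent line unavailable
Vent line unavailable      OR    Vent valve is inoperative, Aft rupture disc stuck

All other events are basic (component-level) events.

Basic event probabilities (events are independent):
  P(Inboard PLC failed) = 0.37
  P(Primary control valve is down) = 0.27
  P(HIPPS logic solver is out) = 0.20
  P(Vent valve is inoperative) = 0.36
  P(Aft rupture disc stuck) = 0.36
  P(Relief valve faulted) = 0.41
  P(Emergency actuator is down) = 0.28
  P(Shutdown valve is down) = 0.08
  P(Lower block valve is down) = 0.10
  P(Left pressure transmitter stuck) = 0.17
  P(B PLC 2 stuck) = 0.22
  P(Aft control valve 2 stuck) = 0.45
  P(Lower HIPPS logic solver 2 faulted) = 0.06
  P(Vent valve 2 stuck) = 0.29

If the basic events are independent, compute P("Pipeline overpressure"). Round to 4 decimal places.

0.7427

P(Vent line unavailable) [OR] = 1 − (1−0.36) × (1−0.36) = 0.590400
P(Control loop unavailable) [AND] = 0.37 × 0.27 × 0.20 × 0.590400 = 0.011796
P(HIPPS stage inoperative) [OR] = 1 − (1−0.41) × (1−0.28) × (1−0.08) = 0.609184
P(Relief train down) [AND] = 0.10 × 0.17 × 0.22 × 0.45 = 0.001683
P(Block path unavailable) [OR] = 1 − (1−0.609184) × (1−0.001683) × (1−0.06) = 0.633251
P(Pipeline overpressure) [OR] = 1 − (1−0.011796) × (1−0.633251) × (1−0.29) = 0.742680
Rounded to 4 decimal places: P(Pipeline overpressure) ≈ 0.7427.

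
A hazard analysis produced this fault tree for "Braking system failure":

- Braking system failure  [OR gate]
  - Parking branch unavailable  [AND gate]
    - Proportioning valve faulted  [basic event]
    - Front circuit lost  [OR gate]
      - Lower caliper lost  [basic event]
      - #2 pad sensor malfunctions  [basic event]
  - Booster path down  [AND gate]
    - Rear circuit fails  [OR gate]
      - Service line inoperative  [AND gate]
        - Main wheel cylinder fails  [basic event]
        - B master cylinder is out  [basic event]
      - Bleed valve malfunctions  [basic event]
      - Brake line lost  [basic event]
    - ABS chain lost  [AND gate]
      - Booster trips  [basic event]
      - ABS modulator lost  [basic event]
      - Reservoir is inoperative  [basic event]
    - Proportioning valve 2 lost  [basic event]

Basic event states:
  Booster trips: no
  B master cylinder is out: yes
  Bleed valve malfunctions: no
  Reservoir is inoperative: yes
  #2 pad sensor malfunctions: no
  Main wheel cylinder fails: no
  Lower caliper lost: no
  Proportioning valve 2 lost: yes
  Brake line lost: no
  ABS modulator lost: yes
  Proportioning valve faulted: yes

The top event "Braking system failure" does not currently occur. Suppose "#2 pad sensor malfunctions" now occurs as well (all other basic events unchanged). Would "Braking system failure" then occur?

Yes

Counterfactual: set "#2 pad sensor malfunctions" to occurred.
Front circuit lost [OR]: Lower caliper lost=not, #2 pad sensor malfunctions=occurs → at least one input occurs → occurs.
Parking branch unavailable [AND]: Proportioning valve faulted=occurs, Front circuit lost=occurs → all inputs occur → occurs.
Service line inoperative [AND]: Main wheel cylinder fails=not, B master cylinder is out=occurs → not all inputs occur → does not occur.
Rear circuit fails [OR]: Service line inoperative=not, Bleed valve malfunctions=not, Brake line lost=not → no input occurs → does not occur.
ABS chain lost [AND]: Booster trips=not, ABS modulator lost=occurs, Reservoir is inoperative=occurs → not all inputs occur → does not occur.
Booster path down [AND]: Rear circuit fails=not, ABS chain lost=not, Proportioning valve 2 lost=occurs → not all inputs occur → does not occur.
Braking system failure [OR]: Parking branch unavailable=occurs, Booster path down=not → at least one input occurs → occurs.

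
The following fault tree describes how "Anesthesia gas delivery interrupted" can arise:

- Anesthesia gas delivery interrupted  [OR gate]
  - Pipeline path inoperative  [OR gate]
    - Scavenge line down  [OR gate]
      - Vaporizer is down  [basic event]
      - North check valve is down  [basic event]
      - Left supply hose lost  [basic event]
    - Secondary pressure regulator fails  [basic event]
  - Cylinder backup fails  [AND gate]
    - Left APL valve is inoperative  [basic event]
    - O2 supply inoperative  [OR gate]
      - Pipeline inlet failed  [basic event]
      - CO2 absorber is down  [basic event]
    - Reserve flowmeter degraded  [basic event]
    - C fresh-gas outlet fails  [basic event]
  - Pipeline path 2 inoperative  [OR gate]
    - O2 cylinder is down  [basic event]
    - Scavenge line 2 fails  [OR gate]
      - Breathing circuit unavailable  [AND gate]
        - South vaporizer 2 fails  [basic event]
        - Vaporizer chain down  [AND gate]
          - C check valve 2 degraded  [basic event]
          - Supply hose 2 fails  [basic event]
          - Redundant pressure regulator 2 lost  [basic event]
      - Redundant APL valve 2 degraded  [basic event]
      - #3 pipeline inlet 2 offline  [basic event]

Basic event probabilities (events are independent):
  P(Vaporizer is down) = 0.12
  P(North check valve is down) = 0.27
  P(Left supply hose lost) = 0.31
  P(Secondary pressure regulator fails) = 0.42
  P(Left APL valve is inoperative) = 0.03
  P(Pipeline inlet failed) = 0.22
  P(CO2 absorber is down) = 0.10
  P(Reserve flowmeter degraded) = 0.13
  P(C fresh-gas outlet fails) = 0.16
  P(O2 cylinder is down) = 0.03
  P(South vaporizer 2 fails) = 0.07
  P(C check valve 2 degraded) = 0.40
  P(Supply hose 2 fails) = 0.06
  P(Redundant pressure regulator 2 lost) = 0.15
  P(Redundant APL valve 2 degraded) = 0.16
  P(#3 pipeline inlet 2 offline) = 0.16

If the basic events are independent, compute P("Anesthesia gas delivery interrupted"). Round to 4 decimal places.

P(Scavenge line down) [OR] = 1 − (1−0.12) × (1−0.27) × (1−0.31) = 0.556744
P(Pipeline path inoperative) [OR] = 1 − (1−0.556744) × (1−0.42) = 0.742912
P(O2 supply inoperative) [OR] = 1 − (1−0.22) × (1−0.10) = 0.298000
P(Cylinder backup fails) [AND] = 0.03 × 0.298000 × 0.13 × 0.16 = 0.000186
P(Vaporizer chain down) [AND] = 0.40 × 0.06 × 0.15 = 0.003600
P(Breathing circuit unavailable) [AND] = 0.07 × 0.003600 = 0.000252
P(Scavenge line 2 fails) [OR] = 1 − (1−0.000252) × (1−0.16) × (1−0.16) = 0.294578
P(Pipeline path 2 inoperative) [OR] = 1 − (1−0.03) × (1−0.294578) = 0.315741
P(Anesthesia gas delivery interrupted) [OR] = 1 − (1−0.742912) × (1−0.000186) × (1−0.315741) = 0.824118
Rounded to 4 decimal places: P(Anesthesia gas delivery interrupted) ≈ 0.8241.

0.8241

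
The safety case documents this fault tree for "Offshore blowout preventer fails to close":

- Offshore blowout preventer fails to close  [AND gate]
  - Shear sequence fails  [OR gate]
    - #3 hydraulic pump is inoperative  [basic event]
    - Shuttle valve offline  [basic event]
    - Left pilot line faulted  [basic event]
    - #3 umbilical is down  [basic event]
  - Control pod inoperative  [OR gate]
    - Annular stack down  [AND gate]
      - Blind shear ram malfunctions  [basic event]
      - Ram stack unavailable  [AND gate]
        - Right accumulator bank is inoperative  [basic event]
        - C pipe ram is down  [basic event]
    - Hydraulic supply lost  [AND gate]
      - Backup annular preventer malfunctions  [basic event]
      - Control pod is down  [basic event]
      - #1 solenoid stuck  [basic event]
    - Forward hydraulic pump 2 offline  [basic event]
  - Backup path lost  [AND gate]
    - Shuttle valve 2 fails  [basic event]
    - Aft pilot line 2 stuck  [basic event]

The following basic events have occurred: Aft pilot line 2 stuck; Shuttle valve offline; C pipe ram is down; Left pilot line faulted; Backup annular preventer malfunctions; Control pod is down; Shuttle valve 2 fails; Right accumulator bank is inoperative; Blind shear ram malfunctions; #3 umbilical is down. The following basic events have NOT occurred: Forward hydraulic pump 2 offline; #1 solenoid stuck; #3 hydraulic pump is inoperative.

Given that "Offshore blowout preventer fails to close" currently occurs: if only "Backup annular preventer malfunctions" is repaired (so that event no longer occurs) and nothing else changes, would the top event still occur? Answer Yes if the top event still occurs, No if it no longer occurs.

Yes

Counterfactual: set "Backup annular preventer malfunctions" to not occurred.
Shear sequence fails [OR]: #3 hydraulic pump is inoperative=not, Shuttle valve offline=occurs, Left pilot line faulted=occurs, #3 umbilical is down=occurs → at least one input occurs → occurs.
Ram stack unavailable [AND]: Right accumulator bank is inoperative=occurs, C pipe ram is down=occurs → all inputs occur → occurs.
Annular stack down [AND]: Blind shear ram malfunctions=occurs, Ram stack unavailable=occurs → all inputs occur → occurs.
Hydraulic supply lost [AND]: Backup annular preventer malfunctions=not, Control pod is down=occurs, #1 solenoid stuck=not → not all inputs occur → does not occur.
Control pod inoperative [OR]: Annular stack down=occurs, Hydraulic supply lost=not, Forward hydraulic pump 2 offline=not → at least one input occurs → occurs.
Backup path lost [AND]: Shuttle valve 2 fails=occurs, Aft pilot line 2 stuck=occurs → all inputs occur → occurs.
Offshore blowout preventer fails to close [AND]: Shear sequence fails=occurs, Control pod inoperative=occurs, Backup path lost=occurs → all inputs occur → occurs.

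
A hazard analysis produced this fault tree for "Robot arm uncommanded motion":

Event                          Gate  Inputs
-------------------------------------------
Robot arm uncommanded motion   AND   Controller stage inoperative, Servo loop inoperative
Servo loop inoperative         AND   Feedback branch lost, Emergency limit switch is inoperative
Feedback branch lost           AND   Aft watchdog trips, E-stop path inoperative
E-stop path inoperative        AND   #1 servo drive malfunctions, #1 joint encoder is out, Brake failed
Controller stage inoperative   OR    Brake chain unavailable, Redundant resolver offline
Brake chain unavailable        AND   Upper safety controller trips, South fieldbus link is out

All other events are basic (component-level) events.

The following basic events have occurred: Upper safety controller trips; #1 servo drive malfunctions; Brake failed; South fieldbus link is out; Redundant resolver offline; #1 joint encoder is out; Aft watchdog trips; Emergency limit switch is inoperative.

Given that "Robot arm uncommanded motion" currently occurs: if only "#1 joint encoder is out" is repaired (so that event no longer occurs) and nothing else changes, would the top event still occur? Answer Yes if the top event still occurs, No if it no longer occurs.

Counterfactual: set "#1 joint encoder is out" to not occurred.
Brake chain unavailable [AND]: Upper safety controller trips=occurs, South fieldbus link is out=occurs → all inputs occur → occurs.
Controller stage inoperative [OR]: Brake chain unavailable=occurs, Redundant resolver offline=occurs → at least one input occurs → occurs.
E-stop path inoperative [AND]: #1 servo drive malfunctions=occurs, #1 joint encoder is out=not, Brake failed=occurs → not all inputs occur → does not occur.
Feedback branch lost [AND]: Aft watchdog trips=occurs, E-stop path inoperative=not → not all inputs occur → does not occur.
Servo loop inoperative [AND]: Feedback branch lost=not, Emergency limit switch is inoperative=occurs → not all inputs occur → does not occur.
Robot arm uncommanded motion [AND]: Controller stage inoperative=occurs, Servo loop inoperative=not → not all inputs occur → does not occur.

No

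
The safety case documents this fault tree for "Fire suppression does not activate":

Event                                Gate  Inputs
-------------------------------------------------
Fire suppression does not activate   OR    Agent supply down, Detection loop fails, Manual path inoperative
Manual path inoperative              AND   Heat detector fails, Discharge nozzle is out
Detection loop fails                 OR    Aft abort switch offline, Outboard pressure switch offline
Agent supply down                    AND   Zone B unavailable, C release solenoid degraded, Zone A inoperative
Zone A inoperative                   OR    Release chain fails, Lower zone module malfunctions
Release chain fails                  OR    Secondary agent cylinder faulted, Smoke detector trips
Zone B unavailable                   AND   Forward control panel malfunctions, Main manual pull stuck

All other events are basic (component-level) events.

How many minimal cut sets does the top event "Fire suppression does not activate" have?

Zone B unavailable [AND]: one cut set from each child combined → 1 × 1 = 1 cut set(s).
Release chain fails [OR]: union of children's cut sets → 2 cut set(s).
Zone A inoperative [OR]: union of children's cut sets → 3 cut set(s).
Agent supply down [AND]: one cut set from each child combined → 1 × 1 × 3 = 3 cut set(s).
Detection loop fails [OR]: union of children's cut sets → 2 cut set(s).
Manual path inoperative [AND]: one cut set from each child combined → 1 × 1 = 1 cut set(s).
Fire suppression does not activate [OR]: union of children's cut sets → 6 cut set(s).
Minimal cut sets: {C release solenoid degraded, Forward control panel malfunctions, Main manual pull stuck, Secondary agent cylinder faulted}; {C release solenoid degraded, Forward control panel malfunctions, Main manual pull stuck, Smoke detector trips}; {C release solenoid degraded, Forward control panel malfunctions, Lower zone module malfunctions, Main manual pull stuck}; {Aft abort switch offline}; {Outboard pressure switch offline}; {Discharge nozzle is out, Heat detector fails}.

6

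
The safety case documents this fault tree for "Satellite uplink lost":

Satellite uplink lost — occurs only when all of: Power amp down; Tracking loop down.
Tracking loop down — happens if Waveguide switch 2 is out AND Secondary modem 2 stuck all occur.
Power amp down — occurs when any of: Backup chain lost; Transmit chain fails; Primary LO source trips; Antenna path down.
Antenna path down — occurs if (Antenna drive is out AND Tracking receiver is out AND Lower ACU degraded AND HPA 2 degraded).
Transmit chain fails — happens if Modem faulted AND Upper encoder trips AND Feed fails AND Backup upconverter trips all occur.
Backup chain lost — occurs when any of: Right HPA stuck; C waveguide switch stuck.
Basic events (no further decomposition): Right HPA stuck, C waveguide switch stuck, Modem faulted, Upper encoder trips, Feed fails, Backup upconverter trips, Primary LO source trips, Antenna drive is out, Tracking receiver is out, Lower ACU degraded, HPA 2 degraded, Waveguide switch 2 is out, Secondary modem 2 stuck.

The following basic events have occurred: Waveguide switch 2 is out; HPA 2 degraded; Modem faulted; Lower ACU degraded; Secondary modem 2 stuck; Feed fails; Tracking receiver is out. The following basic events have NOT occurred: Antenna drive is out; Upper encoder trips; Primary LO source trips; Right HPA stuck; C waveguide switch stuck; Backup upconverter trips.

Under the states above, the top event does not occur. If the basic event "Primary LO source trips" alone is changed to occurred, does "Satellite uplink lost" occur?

Counterfactual: set "Primary LO source trips" to occurred.
Backup chain lost [OR]: Right HPA stuck=not, C waveguide switch stuck=not → no input occurs → does not occur.
Transmit chain fails [AND]: Modem faulted=occurs, Upper encoder trips=not, Feed fails=occurs, Backup upconverter trips=not → not all inputs occur → does not occur.
Antenna path down [AND]: Antenna drive is out=not, Tracking receiver is out=occurs, Lower ACU degraded=occurs, HPA 2 degraded=occurs → not all inputs occur → does not occur.
Power amp down [OR]: Backup chain lost=not, Transmit chain fails=not, Primary LO source trips=occurs, Antenna path down=not → at least one input occurs → occurs.
Tracking loop down [AND]: Waveguide switch 2 is out=occurs, Secondary modem 2 stuck=occurs → all inputs occur → occurs.
Satellite uplink lost [AND]: Power amp down=occurs, Tracking loop down=occurs → all inputs occur → occurs.

Yes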